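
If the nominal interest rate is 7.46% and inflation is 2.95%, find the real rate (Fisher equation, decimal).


Formula: (1 + r_real) = (1 + r_nom) / (1 + inflation)
Substituting: (1 + r_real) = 1.0746 / 1.0295
(1 + r_real) = 1.043808
r_real = 1.043808 - 1 = 0.043808

0.043808


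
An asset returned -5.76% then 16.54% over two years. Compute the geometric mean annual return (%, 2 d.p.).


Formula: Geometric mean = ((1+r1)*(1+r2))^(1/2) - 1
Product: (1 + -0.0576) * (1 + 0.1654) = 0.9424 * 1.1654 = 1.098273
Square root: 1.098273^0.5 = 1.047985
Geometric mean = 1.047985 - 1 = 0.047985
As percentage: 4.80%

4.80%


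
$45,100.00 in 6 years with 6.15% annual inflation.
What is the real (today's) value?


Formula: Real value = nominal / (1 + inflation)^years
Price level: (1 + 0.0615)^6 = 1.430606
Real value = $45,100.00 / 1.430606 = $31,525.11

$31,525.11


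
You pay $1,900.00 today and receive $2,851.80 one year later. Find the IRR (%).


Formula: IRR = C1/C0 - 1
Substituting: IRR = $2,851.80 / $1,900.00 - 1
Ratio: 1.500947 - 1 = 0.500947
IRR = 50.0947%

50.0947%


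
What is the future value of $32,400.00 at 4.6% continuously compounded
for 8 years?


Formula: FV = P * e^(r*t)
Exponent: r*t = 0.046 * 8 = 0.368
e^(0.368) = 1.444842
FV = $32,400.00 * 1.444842 = $46,812.88

$46,812.88


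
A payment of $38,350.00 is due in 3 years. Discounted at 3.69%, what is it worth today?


Formula: PV = FV / (1 + r)^n
Substituting: PV = $38,350.00 / (1 + 0.0369)^3
Discount factor: (1.0369)^3 = 1.114835
PV = $38,350.00 / 1.114835 = $34,399.71

$34,399.71


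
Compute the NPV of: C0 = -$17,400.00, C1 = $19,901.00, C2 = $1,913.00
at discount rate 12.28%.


Formula: NPV = C0 + C1/(1+r) + C2/(1+r)^2
Discount C1: $19,901.00 / (1 + 0.1228) = $17,724.44
Discount C2: $1,913.00 / (1 + 0.1228)^2 = $1,517.44
NPV = -$17,400.00 + $17,724.44 + $1,517.44 = $1,841.87

$1,841.87


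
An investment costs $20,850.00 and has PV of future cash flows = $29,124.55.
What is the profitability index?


Formula: PI = PV(cash flows) / initial investment
Substituting: PI = $29,124.55 / $20,850.00
PI = 1.3969

1.3969


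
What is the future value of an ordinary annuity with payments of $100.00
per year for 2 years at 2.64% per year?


Formula: FV = PMT * ((1+r)^n - 1) / r
Growth factor: (1 + 0.0264)^2 = 1.053497
Numerator: 1.053497 - 1 = 0.053497
FV = $100.00 * 0.053497 / 0.0264 = $202.64

$202.64


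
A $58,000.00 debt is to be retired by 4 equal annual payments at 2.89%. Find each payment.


Formula: PMT = PV * r / (1 - (1+r)^(-n))
Denominator: 1 - (1 + 0.0289)^(-4) = 0.107707
Numerator: $58,000.00 * 0.0289 = 1676.2
PMT = 1676.2 / 0.107707 = $15,562.55

$15,562.55


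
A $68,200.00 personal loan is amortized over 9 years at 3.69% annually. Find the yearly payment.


Formula: PMT = PV * r / (1 - (1+r)^(-n))
Denominator: 1 - (1 + 0.0369)^(-9) = 0.278281
Numerator: $68,200.00 * 0.0369 = 2516.58
PMT = 2516.58 / 0.278281 = $9,043.30

$9,043.30


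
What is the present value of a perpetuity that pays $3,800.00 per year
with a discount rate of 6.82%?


Formula: PV = C / r
Substituting: PV = $3,800.00 / 0.0682
PV = $55,718.48

$55,718.48


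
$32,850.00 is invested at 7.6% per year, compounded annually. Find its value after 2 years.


Formula: FV = P * (1 + r)^n
Substituting: FV = $32,850.00 * (1 + 0.076)^2
Growth factor: (1.076)^2 = 1.157776
FV = $32,850.00 * 1.157776 = $38,032.94

$38,032.94


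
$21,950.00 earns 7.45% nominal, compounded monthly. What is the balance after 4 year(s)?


Formula: FV = P * (1 + r/m)^(m*t)
Period rate: r/m = 0.0745 / 12 = 0.006208
Total periods: m*t = 12 * 4 = 48
Growth factor: (1 + 0.006208)^48 = 1.345921
FV = $21,950.00 * 1.345921 = $29,542.97

$29,542.97


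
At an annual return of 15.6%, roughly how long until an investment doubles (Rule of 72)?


Formula: Years ≈ 72 / r
Substituting: Years ≈ 72 / 15.6
Years ≈ 4.6

4.6 years


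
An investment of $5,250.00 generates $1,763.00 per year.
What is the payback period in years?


Formula: Payback = investment / annual cash flow
Substituting: Payback = $5,250.00 / $1,763.00
Payback = 2.9779 years

2.9779 years


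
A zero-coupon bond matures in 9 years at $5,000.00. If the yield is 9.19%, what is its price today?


Formula: Price = FV / (1 + r)^n
Substituting: Price = $5,000.00 / (1 + 0.0919)^9
Discount factor: (1.0919)^9 = 2.206205
Price = $5,000.00 / 2.206205 = $2,266.34

$2,266.34


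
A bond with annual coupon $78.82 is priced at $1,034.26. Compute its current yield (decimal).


Formula: Current yield = annual coupon / price
Substituting: CY = $78.82 / $1,034.26
CY = 0.076209

0.076209


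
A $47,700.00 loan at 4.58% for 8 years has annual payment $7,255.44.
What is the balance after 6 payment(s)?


Formula: Balance = PV*(1+r)^k - PMT*((1+r)^k - 1)/r
Growth: (1 + 0.0458)^6 = 1.308253
Accumulated factor: ((1+r)^k - 1)/r = 6.73042
Balance = $47,700.00 * 1.308253 - $7,255.44 * 6.73042
Balance = $13,571.52

$13,571.52


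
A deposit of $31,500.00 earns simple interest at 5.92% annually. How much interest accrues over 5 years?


Formula: I = P * r * t
Substituting: I = $31,500.00 * 0.0592 * 5
Step: I = $31,500.00 * 0.296
I = $9,324.00

$9,324.00


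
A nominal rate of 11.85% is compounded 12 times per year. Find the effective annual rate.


Formula: EAR = (1 + r/m)^m - 1
Period rate: r/m = 0.1185 / 12 = 0.009875
Compounding: (1 + 0.009875)^12 = 1.125153
EAR = 1.125153 - 1 = 0.125153

0.125153


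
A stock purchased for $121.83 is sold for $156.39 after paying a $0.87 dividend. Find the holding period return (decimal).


Formula: HPR = (P1 - P0 + D) / P0
Gain: $156.39 - $121.83 + $0.87 = $35.43
HPR = $35.43 / $121.83 = 0.2908

0.2908


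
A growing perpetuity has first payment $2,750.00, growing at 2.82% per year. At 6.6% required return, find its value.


Formula: PV = C / (r - g)
Spread: r - g = 0.066 - 0.0282 = 0.0378
Substituting: PV = $2,750.00 / 0.0378
PV = $72,751.32

$72,751.32


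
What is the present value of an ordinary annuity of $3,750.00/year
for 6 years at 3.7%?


Formula: PV = PMT * (1 - (1+r)^(-n)) / r
Discount factor: (1 + 0.037)^(-6) = 0.804132
Bracket: 1 - 0.804132 = 0.195868
PV = $3,750.00 * 0.195868 / 0.037 = $19,851.46

$19,851.46


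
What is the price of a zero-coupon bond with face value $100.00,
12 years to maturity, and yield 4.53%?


Formula: Price = FV / (1 + r)^n
Substituting: Price = $100.00 / (1 + 0.0453)^12
Discount factor: (1.0453)^12 = 1.701733
Price = $100.00 / 1.701733 = $58.76

$58.76


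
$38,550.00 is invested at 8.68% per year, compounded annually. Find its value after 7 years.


Formula: FV = P * (1 + r)^n
Substituting: FV = $38,550.00 * (1 + 0.0868)^7
Growth factor: (1.0868)^7 = 1.790801
FV = $38,550.00 * 1.790801 = $69,035.39

$69,035.39


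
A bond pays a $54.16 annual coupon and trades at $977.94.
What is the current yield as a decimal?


Formula: Current yield = annual coupon / price
Substituting: CY = $54.16 / $977.94
CY = 0.055382

0.055382


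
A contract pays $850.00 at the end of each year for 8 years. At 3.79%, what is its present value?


Formula: PV = PMT * (1 - (1+r)^(-n)) / r
Discount factor: (1 + 0.0379)^(-8) = 0.742602
Bracket: 1 - 0.742602 = 0.257398
PV = $850.00 * 0.257398 / 0.0379 = $5,772.79

$5,772.79


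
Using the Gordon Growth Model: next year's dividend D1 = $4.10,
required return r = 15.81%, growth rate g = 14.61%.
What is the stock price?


Formula: P = D1 / (r - g)
Spread: r - g = 0.1581 - 0.1461 = 0.012
Substituting: P = $4.10 / 0.012
P = $341.67

$341.67


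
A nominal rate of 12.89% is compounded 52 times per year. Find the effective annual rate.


Formula: EAR = (1 + r/m)^m - 1
Period rate: r/m = 0.1289 / 52 = 0.002479
Compounding: (1 + 0.002479)^52 = 1.137395
EAR = 1.137395 - 1 = 0.137395

0.137395


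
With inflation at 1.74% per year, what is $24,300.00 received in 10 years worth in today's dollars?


Formula: Real value = nominal / (1 + inflation)^years
Price level: (1 + 0.0174)^10 = 1.188276
Real value = $24,300.00 / 1.188276 = $20,449.79

$20,449.79


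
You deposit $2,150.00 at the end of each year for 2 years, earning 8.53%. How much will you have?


Formula: FV = PMT * ((1+r)^n - 1) / r
Growth factor: (1 + 0.0853)^2 = 1.177876
Numerator: 1.177876 - 1 = 0.177876
FV = $2,150.00 * 0.177876 / 0.0853 = $4,483.40

$4,483.40


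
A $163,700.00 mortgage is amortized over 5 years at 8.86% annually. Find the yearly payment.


Formula: PMT = PV * r / (1 - (1+r)^(-n))
Denominator: 1 - (1 + 0.0886)^(-5) = 0.345879
Numerator: $163,700.00 * 0.0886 = 14503.82
PMT = 14503.82 / 0.345879 = $41,933.27

$41,933.27


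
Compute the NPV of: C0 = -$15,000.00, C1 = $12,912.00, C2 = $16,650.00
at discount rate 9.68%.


Formula: NPV = C0 + C1/(1+r) + C2/(1+r)^2
Discount C1: $12,912.00 / (1 + 0.0968) = $11,772.43
Discount C2: $16,650.00 / (1 + 0.0968)^2 = $13,840.74
NPV = -$15,000.00 + $11,772.43 + $13,840.74 = $10,613.17

$10,613.17


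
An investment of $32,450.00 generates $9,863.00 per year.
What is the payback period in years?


Formula: Payback = investment / annual cash flow
Substituting: Payback = $32,450.00 / $9,863.00
Payback = 3.2901 years

3.2901 years


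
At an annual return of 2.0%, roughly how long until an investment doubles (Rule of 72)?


Formula: Years ≈ 72 / r
Substituting: Years ≈ 72 / 2.0
Years ≈ 36.0

36.0 years


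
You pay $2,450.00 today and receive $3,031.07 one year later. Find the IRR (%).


Formula: IRR = C1/C0 - 1
Substituting: IRR = $3,031.07 / $2,450.00 - 1
Ratio: 1.237171 - 1 = 0.237171
IRR = 23.7171%

23.7171%


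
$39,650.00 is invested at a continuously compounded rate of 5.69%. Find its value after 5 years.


Formula: FV = P * e^(r*t)
Exponent: r*t = 0.0569 * 5 = 0.2845
e^(0.2845) = 1.329097
FV = $39,650.00 * 1.329097 = $52,698.71

$52,698.71


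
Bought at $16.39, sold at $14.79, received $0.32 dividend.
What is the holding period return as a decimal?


Formula: HPR = (P1 - P0 + D) / P0
Gain: $14.79 - $16.39 + $0.32 = -$1.28
HPR = -$1.28 / $16.39 = -0.0781

-0.0781


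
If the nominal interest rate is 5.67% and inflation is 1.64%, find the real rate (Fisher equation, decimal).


Formula: (1 + r_real) = (1 + r_nom) / (1 + inflation)
Substituting: (1 + r_real) = 1.0567 / 1.0164
(1 + r_real) = 1.03965
r_real = 1.03965 - 1 = 0.03965

0.03965


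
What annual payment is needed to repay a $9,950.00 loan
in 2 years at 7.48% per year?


Formula: PMT = PV * r / (1 - (1+r)^(-n))
Denominator: 1 - (1 + 0.0748)^(-2) = 0.134345
Numerator: $9,950.00 * 0.0748 = 744.26
PMT = 744.26 / 0.134345 = $5,539.90

$5,539.90


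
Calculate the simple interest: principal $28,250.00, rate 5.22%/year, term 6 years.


Formula: I = P * r * t
Substituting: I = $28,250.00 * 0.0522 * 6
Step: I = $28,250.00 * 0.3132
I = $8,847.90

$8,847.90


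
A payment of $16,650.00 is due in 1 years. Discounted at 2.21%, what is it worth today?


Formula: PV = FV / (1 + r)^n
Substituting: PV = $16,650.00 / (1 + 0.0221)^1
Discount factor: (1.0221)^1 = 1.0221
PV = $16,650.00 / 1.0221 = $16,289.99

$16,289.99


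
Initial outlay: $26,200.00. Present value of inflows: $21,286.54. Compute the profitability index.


Formula: PI = PV(cash flows) / initial investment
Substituting: PI = $21,286.54 / $26,200.00
PI = 0.8125

0.8125


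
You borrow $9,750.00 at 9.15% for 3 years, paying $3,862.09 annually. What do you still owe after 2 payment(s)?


Formula: Balance = PV*(1+r)^k - PMT*((1+r)^k - 1)/r
Growth: (1 + 0.0915)^2 = 1.191372
Accumulated factor: ((1+r)^k - 1)/r = 2.0915
Balance = $9,750.00 * 1.191372 - $3,862.09 * 2.0915
Balance = $3,538.32

$3,538.32


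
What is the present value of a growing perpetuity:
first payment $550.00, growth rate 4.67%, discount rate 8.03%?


Formula: PV = C / (r - g)
Spread: r - g = 0.0803 - 0.0467 = 0.0336
Substituting: PV = $550.00 / 0.0336
PV = $16,369.05

$16,369.05


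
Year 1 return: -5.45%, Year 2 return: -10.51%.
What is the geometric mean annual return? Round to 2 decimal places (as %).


Formula: Geometric mean = ((1+r1)*(1+r2))^(1/2) - 1
Product: (1 + -0.0545) * (1 + -0.1051) = 0.9455 * 0.8949 = 0.846128
Square root: 0.846128^0.5 = 0.919852
Geometric mean = 0.919852 - 1 = -0.080148
As percentage: -8.01%

-8.01%


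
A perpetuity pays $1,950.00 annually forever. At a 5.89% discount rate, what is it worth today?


Formula: PV = C / r
Substituting: PV = $1,950.00 / 0.0589
PV = $33,106.96

$33,106.96


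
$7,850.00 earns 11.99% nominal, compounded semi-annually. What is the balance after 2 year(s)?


Formula: FV = P * (1 + r/m)^(m*t)
Period rate: r/m = 0.1199 / 2 = 0.05995
Total periods: m*t = 2 * 2 = 4
Growth factor: (1 + 0.05995)^4 = 1.262239
FV = $7,850.00 * 1.262239 = $9,908.57

$9,908.57


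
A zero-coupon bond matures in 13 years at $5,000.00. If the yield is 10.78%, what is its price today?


Formula: Price = FV / (1 + r)^n
Substituting: Price = $5,000.00 / (1 + 0.1078)^13
Discount factor: (1.1078)^13 = 3.784406
Price = $5,000.00 / 3.784406 = $1,321.21

$1,321.21


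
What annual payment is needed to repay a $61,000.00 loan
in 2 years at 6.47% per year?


Formula: PMT = PV * r / (1 - (1+r)^(-n))
Denominator: 1 - (1 + 0.0647)^(-2) = 0.117844
Numerator: $61,000.00 * 0.0647 = 3946.7
PMT = 3946.7 / 0.117844 = $33,490.94

$33,490.94


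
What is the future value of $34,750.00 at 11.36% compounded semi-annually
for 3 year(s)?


Formula: FV = P * (1 + r/m)^(m*t)
Period rate: r/m = 0.1136 / 2 = 0.0568
Total periods: m*t = 2 * 3 = 6
Growth factor: (1 + 0.0568)^6 = 1.393018
FV = $34,750.00 * 1.393018 = $48,407.39

$48,407.39


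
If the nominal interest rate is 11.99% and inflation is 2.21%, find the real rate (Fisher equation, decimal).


Formula: (1 + r_real) = (1 + r_nom) / (1 + inflation)
Substituting: (1 + r_real) = 1.1199 / 1.0221
(1 + r_real) = 1.095685
r_real = 1.095685 - 1 = 0.095685

0.095685


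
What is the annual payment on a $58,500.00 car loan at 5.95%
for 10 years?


Formula: PMT = PV * r / (1 - (1+r)^(-n))
Denominator: 1 - (1 + 0.0595)^(-10) = 0.438964
Numerator: $58,500.00 * 0.0595 = 3480.75
PMT = 3480.75 / 0.438964 = $7,929.46

$7,929.46


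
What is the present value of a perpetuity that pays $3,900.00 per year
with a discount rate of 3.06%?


Formula: PV = C / r
Substituting: PV = $3,900.00 / 0.0306
PV = $127,450.98

$127,450.98


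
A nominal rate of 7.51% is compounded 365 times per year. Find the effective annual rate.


Formula: EAR = (1 + r/m)^m - 1
Period rate: r/m = 0.0751 / 365 = 0.000206
Compounding: (1 + 0.000206)^365 = 1.077984
EAR = 1.077984 - 1 = 0.077984

0.077984


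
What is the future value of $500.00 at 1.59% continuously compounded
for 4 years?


Formula: FV = P * e^(r*t)
Exponent: r*t = 0.0159 * 4 = 0.0636
e^(0.0636) = 1.065666
FV = $500.00 * 1.065666 = $532.83

$532.83


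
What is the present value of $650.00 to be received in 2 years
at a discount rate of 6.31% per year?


Formula: PV = FV / (1 + r)^n
Substituting: PV = $650.00 / (1 + 0.0631)^2
Discount factor: (1.0631)^2 = 1.130182
PV = $650.00 / 1.130182 = $575.13

$575.13


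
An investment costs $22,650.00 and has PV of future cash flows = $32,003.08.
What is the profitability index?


Formula: PI = PV(cash flows) / initial investment
Substituting: PI = $32,003.08 / $22,650.00
PI = 1.4129

1.4129


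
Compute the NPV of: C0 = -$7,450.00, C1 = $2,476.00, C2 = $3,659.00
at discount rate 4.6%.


Formula: NPV = C0 + C1/(1+r) + C2/(1+r)^2
Discount C1: $2,476.00 / (1 + 0.046) = $2,367.11
Discount C2: $3,659.00 / (1 + 0.046)^2 = $3,344.25
NPV = -$7,450.00 + $2,367.11 + $3,344.25 = -$1,738.63

-$1,738.63


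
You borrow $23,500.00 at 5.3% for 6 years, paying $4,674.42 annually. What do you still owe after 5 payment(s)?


Formula: Balance = PV*(1+r)^k - PMT*((1+r)^k - 1)/r
Growth: (1 + 0.053)^5 = 1.294619
Accumulated factor: ((1+r)^k - 1)/r = 5.558842
Balance = $23,500.00 * 1.294619 - $4,674.42 * 5.558842
Balance = $4,439.17

$4,439.17


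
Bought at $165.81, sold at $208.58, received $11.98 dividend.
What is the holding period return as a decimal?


Formula: HPR = (P1 - P0 + D) / P0
Gain: $208.58 - $165.81 + $11.98 = $54.75
HPR = $54.75 / $165.81 = 0.3302

0.3302


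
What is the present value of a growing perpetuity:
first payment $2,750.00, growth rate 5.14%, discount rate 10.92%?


Formula: PV = C / (r - g)
Spread: r - g = 0.1092 - 0.0514 = 0.0578
Substituting: PV = $2,750.00 / 0.0578
PV = $47,577.85

$47,577.85


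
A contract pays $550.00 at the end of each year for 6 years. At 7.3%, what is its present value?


Formula: PV = PMT * (1 - (1+r)^(-n)) / r
Discount factor: (1 + 0.073)^(-6) = 0.655242
Bracket: 1 - 0.655242 = 0.344758
PV = $550.00 * 0.344758 / 0.073 = $2,597.49

$2,597.49


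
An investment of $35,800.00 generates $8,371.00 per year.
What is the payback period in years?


Formula: Payback = investment / annual cash flow
Substituting: Payback = $35,800.00 / $8,371.00
Payback = 4.2767 years

4.2767 years


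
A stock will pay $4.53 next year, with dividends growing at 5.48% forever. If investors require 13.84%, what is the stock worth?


Formula: P = D1 / (r - g)
Spread: r - g = 0.1384 - 0.0548 = 0.0836
Substituting: P = $4.53 / 0.0836
P = $54.19

$54.19


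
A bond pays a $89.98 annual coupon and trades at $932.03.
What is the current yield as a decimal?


Formula: Current yield = annual coupon / price
Substituting: CY = $89.98 / $932.03
CY = 0.096542

0.096542


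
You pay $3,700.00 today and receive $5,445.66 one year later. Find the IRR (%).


Formula: IRR = C1/C0 - 1
Substituting: IRR = $5,445.66 / $3,700.00 - 1
Ratio: 1.4718 - 1 = 0.4718
IRR = 47.18%

47.18%


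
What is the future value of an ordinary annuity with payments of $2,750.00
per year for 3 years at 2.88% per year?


Formula: FV = PMT * ((1+r)^n - 1) / r
Growth factor: (1 + 0.0288)^3 = 1.088912
Numerator: 1.088912 - 1 = 0.088912
FV = $2,750.00 * 0.088912 / 0.0288 = $8,489.88

$8,489.88


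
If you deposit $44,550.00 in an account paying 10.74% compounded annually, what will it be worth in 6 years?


Formula: FV = P * (1 + r)^n
Substituting: FV = $44,550.00 * (1 + 0.1074)^6
Growth factor: (1.1074)^6 = 1.844281
FV = $44,550.00 * 1.844281 = $82,162.72

$82,162.72


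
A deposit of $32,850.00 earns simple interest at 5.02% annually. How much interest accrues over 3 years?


Formula: I = P * r * t
Substituting: I = $32,850.00 * 0.0502 * 3
Step: I = $32,850.00 * 0.1506
I = $4,947.21

$4,947.21


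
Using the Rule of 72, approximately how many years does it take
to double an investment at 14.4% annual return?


Formula: Years ≈ 72 / r
Substituting: Years ≈ 72 / 14.4
Years ≈ 5.0

5.0 years


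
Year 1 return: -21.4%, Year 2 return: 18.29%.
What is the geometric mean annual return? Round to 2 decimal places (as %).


Formula: Geometric mean = ((1+r1)*(1+r2))^(1/2) - 1
Product: (1 + -0.214) * (1 + 0.1829) = 0.786 * 1.1829 = 0.929759
Square root: 0.929759^0.5 = 0.96424
Geometric mean = 0.96424 - 1 = -0.03576
As percentage: -3.58%

-3.58%


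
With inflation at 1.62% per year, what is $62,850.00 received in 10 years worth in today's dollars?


Formula: Real value = nominal / (1 + inflation)^years
Price level: (1 + 0.0162)^10 = 1.174335
Real value = $62,850.00 / 1.174335 = $53,519.66

$53,519.66


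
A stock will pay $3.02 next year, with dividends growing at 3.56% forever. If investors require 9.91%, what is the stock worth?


Formula: P = D1 / (r - g)
Spread: r - g = 0.0991 - 0.0356 = 0.0635
Substituting: P = $3.02 / 0.0635
P = $47.56

$47.56


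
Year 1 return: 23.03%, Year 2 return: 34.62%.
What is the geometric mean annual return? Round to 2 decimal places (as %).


Formula: Geometric mean = ((1+r1)*(1+r2))^(1/2) - 1
Product: (1 + 0.2303) * (1 + 0.3462) = 1.2303 * 1.3462 = 1.65623
Square root: 1.65623^0.5 = 1.286946
Geometric mean = 1.286946 - 1 = 0.286946
As percentage: 28.69%

28.69%


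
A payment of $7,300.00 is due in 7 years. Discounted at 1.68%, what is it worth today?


Formula: PV = FV / (1 + r)^n
Substituting: PV = $7,300.00 / (1 + 0.0168)^7
Discount factor: (1.0168)^7 = 1.123696
PV = $7,300.00 / 1.123696 = $6,496.42

$6,496.42


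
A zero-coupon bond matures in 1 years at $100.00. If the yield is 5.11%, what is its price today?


Formula: Price = FV / (1 + r)^n
Substituting: Price = $100.00 / (1 + 0.0511)^1
Discount factor: (1.0511)^1 = 1.0511
Price = $100.00 / 1.0511 = $95.14

$95.14


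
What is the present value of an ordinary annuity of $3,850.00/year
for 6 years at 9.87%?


Formula: PV = PMT * (1 - (1+r)^(-n)) / r
Discount factor: (1 + 0.0987)^(-6) = 0.568493
Bracket: 1 - 0.568493 = 0.431507
PV = $3,850.00 * 0.431507 / 0.0987 = $16,831.83

$16,831.83


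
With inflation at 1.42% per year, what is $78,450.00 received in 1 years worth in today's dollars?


Formula: Real value = nominal / (1 + inflation)^years
Price level: (1 + 0.0142)^1 = 1.0142
Real value = $78,450.00 / 1.0142 = $77,351.61

$77,351.61


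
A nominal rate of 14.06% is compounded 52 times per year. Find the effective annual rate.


Formula: EAR = (1 + r/m)^m - 1
Period rate: r/m = 0.1406 / 52 = 0.002704
Compounding: (1 + 0.002704)^52 = 1.150746
EAR = 1.150746 - 1 = 0.150746

0.150746


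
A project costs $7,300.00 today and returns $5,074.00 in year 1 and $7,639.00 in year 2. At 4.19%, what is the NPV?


Formula: NPV = C0 + C1/(1+r) + C2/(1+r)^2
Discount C1: $5,074.00 / (1 + 0.0419) = $4,869.95
Discount C2: $7,639.00 / (1 + 0.0419)^2 = $7,036.95
NPV = -$7,300.00 + $4,869.95 + $7,036.95 = $4,606.90

$4,606.90


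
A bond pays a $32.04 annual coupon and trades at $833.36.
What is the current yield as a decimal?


Formula: Current yield = annual coupon / price
Substituting: CY = $32.04 / $833.36
CY = 0.038447

0.038447


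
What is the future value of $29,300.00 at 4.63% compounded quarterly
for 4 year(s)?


Formula: FV = P * (1 + r/m)^(m*t)
Period rate: r/m = 0.0463 / 4 = 0.011575
Total periods: m*t = 4 * 4 = 16
Growth factor: (1 + 0.011575)^16 = 1.20218
FV = $29,300.00 * 1.20218 = $35,223.87

$35,223.87


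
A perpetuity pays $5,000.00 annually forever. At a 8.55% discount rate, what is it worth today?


Formula: PV = C / r
Substituting: PV = $5,000.00 / 0.0855
PV = $58,479.53

$58,479.53


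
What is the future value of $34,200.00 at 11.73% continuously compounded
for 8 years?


Formula: FV = P * e^(r*t)
Exponent: r*t = 0.1173 * 8 = 0.9384
e^(0.9384) = 2.555889
FV = $34,200.00 * 2.555889 = $87,411.39

$87,411.39


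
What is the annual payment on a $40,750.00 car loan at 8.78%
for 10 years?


Formula: PMT = PV * r / (1 - (1+r)^(-n))
Denominator: 1 - (1 + 0.0878)^(-10) = 0.568968
Numerator: $40,750.00 * 0.0878 = 3577.85
PMT = 3577.85 / 0.568968 = $6,288.31

$6,288.31


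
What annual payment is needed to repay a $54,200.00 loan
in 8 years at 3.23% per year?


Formula: PMT = PV * r / (1 - (1+r)^(-n))
Denominator: 1 - (1 + 0.0323)^(-8) = 0.224552
Numerator: $54,200.00 * 0.0323 = 1750.66
PMT = 1750.66 / 0.224552 = $7,796.23

$7,796.23


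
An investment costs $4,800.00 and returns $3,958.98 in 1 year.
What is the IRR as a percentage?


Formula: IRR = C1/C0 - 1
Substituting: IRR = $3,958.98 / $4,800.00 - 1
Ratio: 0.824788 - 1 = -0.175212
IRR = -17.5212%

-17.5212%


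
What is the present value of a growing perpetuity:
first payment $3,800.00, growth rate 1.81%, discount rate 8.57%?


Formula: PV = C / (r - g)
Spread: r - g = 0.0857 - 0.0181 = 0.0676
Substituting: PV = $3,800.00 / 0.0676
PV = $56,213.02

$56,213.02


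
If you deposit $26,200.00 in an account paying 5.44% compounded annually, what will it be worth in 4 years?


Formula: FV = P * (1 + r)^n
Substituting: FV = $26,200.00 * (1 + 0.0544)^4
Growth factor: (1.0544)^4 = 1.236009
FV = $26,200.00 * 1.236009 = $32,383.43

$32,383.43


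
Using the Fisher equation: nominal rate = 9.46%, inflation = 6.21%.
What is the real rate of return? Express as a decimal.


Formula: (1 + r_real) = (1 + r_nom) / (1 + inflation)
Substituting: (1 + r_real) = 1.0946 / 1.0621
(1 + r_real) = 1.0306
r_real = 1.0306 - 1 = 0.0306

0.0306


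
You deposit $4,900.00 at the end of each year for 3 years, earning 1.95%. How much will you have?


Formula: FV = PMT * ((1+r)^n - 1) / r
Growth factor: (1 + 0.0195)^3 = 1.059648
Numerator: 1.059648 - 1 = 0.059648
FV = $4,900.00 * 0.059648 / 0.0195 = $14,988.51

$14,988.51


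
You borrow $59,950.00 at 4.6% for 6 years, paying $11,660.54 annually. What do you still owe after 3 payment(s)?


Formula: Balance = PV*(1+r)^k - PMT*((1+r)^k - 1)/r
Growth: (1 + 0.046)^3 = 1.144445
Accumulated factor: ((1+r)^k - 1)/r = 3.140116
Balance = $59,950.00 * 1.144445 - $11,660.54 * 3.140116
Balance = $31,994.05

$31,994.05


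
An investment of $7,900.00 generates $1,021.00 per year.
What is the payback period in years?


Formula: Payback = investment / annual cash flow
Substituting: Payback = $7,900.00 / $1,021.00
Payback = 7.7375 years

7.7375 years


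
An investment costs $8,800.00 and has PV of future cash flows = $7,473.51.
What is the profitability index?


Formula: PI = PV(cash flows) / initial investment
Substituting: PI = $7,473.51 / $8,800.00
PI = 0.8493

0.8493


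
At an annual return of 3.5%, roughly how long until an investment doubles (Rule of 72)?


Formula: Years ≈ 72 / r
Substituting: Years ≈ 72 / 3.5
Years ≈ 20.6

20.6 years


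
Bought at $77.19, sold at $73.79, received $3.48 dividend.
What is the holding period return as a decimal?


Formula: HPR = (P1 - P0 + D) / P0
Gain: $73.79 - $77.19 + $3.48 = $0.08
HPR = $0.08 / $77.19 = 0.001

0.001


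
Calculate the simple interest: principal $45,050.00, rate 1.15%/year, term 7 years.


Formula: I = P * r * t
Substituting: I = $45,050.00 * 0.0115 * 7
Step: I = $45,050.00 * 0.0805
I = $3,626.53

$3,626.53


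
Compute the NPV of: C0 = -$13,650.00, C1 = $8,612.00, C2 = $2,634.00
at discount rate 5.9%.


Formula: NPV = C0 + C1/(1+r) + C2/(1+r)^2
Discount C1: $8,612.00 / (1 + 0.059) = $8,132.20
Discount C2: $2,634.00 / (1 + 0.059)^2 = $2,348.68
NPV = -$13,650.00 + $8,132.20 + $2,348.68 = -$3,169.12

-$3,169.12


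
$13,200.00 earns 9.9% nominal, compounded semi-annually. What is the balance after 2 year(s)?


Formula: FV = P * (1 + r/m)^(m*t)
Period rate: r/m = 0.099 / 2 = 0.0495
Total periods: m*t = 2 * 2 = 4
Growth factor: (1 + 0.0495)^4 = 1.213193
FV = $13,200.00 * 1.213193 = $16,014.14

$16,014.14


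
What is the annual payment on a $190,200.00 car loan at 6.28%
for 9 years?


Formula: PMT = PV * r / (1 - (1+r)^(-n))
Denominator: 1 - (1 + 0.0628)^(-9) = 0.421989
Numerator: $190,200.00 * 0.0628 = 11944.56
PMT = 11944.56 / 0.421989 = $28,305.38

$28,305.38


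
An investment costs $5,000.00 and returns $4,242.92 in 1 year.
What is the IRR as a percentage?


Formula: IRR = C1/C0 - 1
Substituting: IRR = $4,242.92 / $5,000.00 - 1
Ratio: 0.848584 - 1 = -0.151416
IRR = -15.1416%

-15.1416%


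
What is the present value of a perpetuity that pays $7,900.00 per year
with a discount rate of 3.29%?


Formula: PV = C / r
Substituting: PV = $7,900.00 / 0.0329
PV = $240,121.58

$240,121.58


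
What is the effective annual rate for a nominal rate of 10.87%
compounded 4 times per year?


Formula: EAR = (1 + r/m)^m - 1
Period rate: r/m = 0.1087 / 4 = 0.027175
Compounding: (1 + 0.027175)^4 = 1.113212
EAR = 1.113212 - 1 = 0.113212

0.113212


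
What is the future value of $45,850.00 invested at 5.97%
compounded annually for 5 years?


Formula: FV = P * (1 + r)^n
Substituting: FV = $45,850.00 * (1 + 0.0597)^5
Growth factor: (1.0597)^5 = 1.336333
FV = $45,850.00 * 1.336333 = $61,270.87

$61,270.87


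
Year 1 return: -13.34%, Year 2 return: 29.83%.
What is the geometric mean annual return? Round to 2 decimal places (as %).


Formula: Geometric mean = ((1+r1)*(1+r2))^(1/2) - 1
Product: (1 + -0.1334) * (1 + 0.2983) = 0.8666 * 1.2983 = 1.125107
Square root: 1.125107^0.5 = 1.060711
Geometric mean = 1.060711 - 1 = 0.060711
As percentage: 6.07%

6.07%


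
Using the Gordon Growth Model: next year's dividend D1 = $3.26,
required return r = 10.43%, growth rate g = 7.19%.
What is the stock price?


Formula: P = D1 / (r - g)
Spread: r - g = 0.1043 - 0.0719 = 0.0324
Substituting: P = $3.26 / 0.0324
P = $100.62

$100.62


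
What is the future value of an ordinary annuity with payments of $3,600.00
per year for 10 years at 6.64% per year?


Formula: FV = PMT * ((1+r)^n - 1) / r
Growth factor: (1 + 0.0664)^10 = 1.90196
Numerator: 1.90196 - 1 = 0.90196
FV = $3,600.00 * 0.90196 / 0.0664 = $48,901.44

$48,901.44


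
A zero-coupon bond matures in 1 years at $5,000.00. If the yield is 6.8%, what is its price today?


Formula: Price = FV / (1 + r)^n
Substituting: Price = $5,000.00 / (1 + 0.068)^1
Discount factor: (1.068)^1 = 1.068
Price = $5,000.00 / 1.068 = $4,681.65

$4,681.65


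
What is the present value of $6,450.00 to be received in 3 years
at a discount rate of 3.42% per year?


Formula: PV = FV / (1 + r)^n
Substituting: PV = $6,450.00 / (1 + 0.0342)^3
Discount factor: (1.0342)^3 = 1.106149
PV = $6,450.00 / 1.106149 = $5,831.04

$5,831.04


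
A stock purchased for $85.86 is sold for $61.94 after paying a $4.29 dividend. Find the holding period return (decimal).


Formula: HPR = (P1 - P0 + D) / P0
Gain: $61.94 - $85.86 + $4.29 = -$19.63
HPR = -$19.63 / $85.86 = -0.2286

-0.2286


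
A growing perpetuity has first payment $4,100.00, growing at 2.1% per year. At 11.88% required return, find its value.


Formula: PV = C / (r - g)
Spread: r - g = 0.1188 - 0.021 = 0.0978
Substituting: PV = $4,100.00 / 0.0978
PV = $41,922.29

$41,922.29


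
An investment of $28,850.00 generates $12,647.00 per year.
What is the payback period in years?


Formula: Payback = investment / annual cash flow
Substituting: Payback = $28,850.00 / $12,647.00
Payback = 2.2812 years

2.2812 years


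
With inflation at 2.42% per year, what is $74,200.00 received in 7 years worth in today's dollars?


Formula: Real value = nominal / (1 + inflation)^years
Price level: (1 + 0.0242)^7 = 1.182207
Real value = $74,200.00 / 1.182207 = $62,763.98

$62,763.98


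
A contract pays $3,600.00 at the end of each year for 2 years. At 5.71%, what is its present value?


Formula: PV = PMT * (1 - (1+r)^(-n)) / r
Discount factor: (1 + 0.0571)^(-2) = 0.894886
Bracket: 1 - 0.894886 = 0.105114
PV = $3,600.00 * 0.105114 / 0.0571 = $6,627.13

$6,627.13


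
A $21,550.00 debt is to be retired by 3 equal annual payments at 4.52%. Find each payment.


Formula: PMT = PV * r / (1 - (1+r)^(-n))
Denominator: 1 - (1 + 0.0452)^(-3) = 0.124206
Numerator: $21,550.00 * 0.0452 = 974.06
PMT = 974.06 / 0.124206 = $7,842.27

$7,842.27


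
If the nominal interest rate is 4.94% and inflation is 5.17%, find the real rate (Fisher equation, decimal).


Formula: (1 + r_real) = (1 + r_nom) / (1 + inflation)
Substituting: (1 + r_real) = 1.0494 / 1.0517
(1 + r_real) = 0.997813
r_real = 0.997813 - 1 = -0.002187

-0.002187


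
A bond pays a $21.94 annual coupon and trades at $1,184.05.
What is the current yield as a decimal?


Formula: Current yield = annual coupon / price
Substituting: CY = $21.94 / $1,184.05
CY = 0.01853

0.01853


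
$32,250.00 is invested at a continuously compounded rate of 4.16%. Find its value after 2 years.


Formula: FV = P * e^(r*t)
Exponent: r*t = 0.0416 * 2 = 0.0832
e^(0.0832) = 1.086759
FV = $32,250.00 * 1.086759 = $35,047.98

$35,047.98


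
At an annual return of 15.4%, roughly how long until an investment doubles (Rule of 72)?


Formula: Years ≈ 72 / r
Substituting: Years ≈ 72 / 15.4
Years ≈ 4.7

4.7 years


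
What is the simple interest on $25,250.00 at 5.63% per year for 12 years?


Formula: I = P * r * t
Substituting: I = $25,250.00 * 0.0563 * 12
Step: I = $25,250.00 * 0.6756
I = $17,058.90

$17,058.90


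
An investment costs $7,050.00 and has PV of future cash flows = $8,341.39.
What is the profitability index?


Formula: PI = PV(cash flows) / initial investment
Substituting: PI = $8,341.39 / $7,050.00
PI = 1.1832

1.1832


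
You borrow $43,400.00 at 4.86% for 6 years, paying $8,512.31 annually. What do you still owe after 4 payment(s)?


Formula: Balance = PV*(1+r)^k - PMT*((1+r)^k - 1)/r
Growth: (1 + 0.0486)^4 = 1.209037
Accumulated factor: ((1+r)^k - 1)/r = 4.301163
Balance = $43,400.00 * 1.209037 - $8,512.31 * 4.301163
Balance = $15,859.35

$15,859.35


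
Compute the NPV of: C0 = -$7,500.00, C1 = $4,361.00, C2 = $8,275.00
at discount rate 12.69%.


Formula: NPV = C0 + C1/(1+r) + C2/(1+r)^2
Discount C1: $4,361.00 / (1 + 0.1269) = $3,869.91
Discount C2: $8,275.00 / (1 + 0.1269)^2 = $6,516.24
NPV = -$7,500.00 + $3,869.91 + $6,516.24 = $2,886.15

$2,886.15


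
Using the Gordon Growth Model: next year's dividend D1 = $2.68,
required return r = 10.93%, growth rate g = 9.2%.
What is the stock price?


Formula: P = D1 / (r - g)
Spread: r - g = 0.1093 - 0.092 = 0.0173
Substituting: P = $2.68 / 0.0173
P = $154.91

$154.91


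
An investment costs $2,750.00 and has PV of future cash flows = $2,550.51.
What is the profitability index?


Formula: PI = PV(cash flows) / initial investment
Substituting: PI = $2,550.51 / $2,750.00
PI = 0.9275

0.9275


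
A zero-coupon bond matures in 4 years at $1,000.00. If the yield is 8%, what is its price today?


Formula: Price = FV / (1 + r)^n
Substituting: Price = $1,000.00 / (1 + 0.08)^4
Discount factor: (1.08)^4 = 1.360489
Price = $1,000.00 / 1.360489 = $735.03

$735.03


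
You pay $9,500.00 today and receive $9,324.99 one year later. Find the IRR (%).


Formula: IRR = C1/C0 - 1
Substituting: IRR = $9,324.99 / $9,500.00 - 1
Ratio: 0.981578 - 1 = -0.018422
IRR = -1.8422%

-1.8422%


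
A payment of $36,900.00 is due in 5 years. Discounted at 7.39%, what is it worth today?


Formula: PV = FV / (1 + r)^n
Substituting: PV = $36,900.00 / (1 + 0.0739)^5
Discount factor: (1.0739)^5 = 1.428299
PV = $36,900.00 / 1.428299 = $25,834.92

$25,834.92


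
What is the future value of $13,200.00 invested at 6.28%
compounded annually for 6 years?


Formula: FV = P * (1 + r)^n
Substituting: FV = $13,200.00 * (1 + 0.0628)^6
Growth factor: (1.0628)^6 = 1.44115
FV = $13,200.00 * 1.44115 = $19,023.18

$19,023.18


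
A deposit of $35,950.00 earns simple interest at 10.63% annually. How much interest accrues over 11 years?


Formula: I = P * r * t
Substituting: I = $35,950.00 * 0.1063 * 11
Step: I = $35,950.00 * 1.1693
I = $42,036.34

$42,036.34


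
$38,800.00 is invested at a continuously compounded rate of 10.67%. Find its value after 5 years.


Formula: FV = P * e^(r*t)
Exponent: r*t = 0.1067 * 5 = 0.5335
e^(0.5335) = 1.704889
FV = $38,800.00 * 1.704889 = $66,149.69

$66,149.69


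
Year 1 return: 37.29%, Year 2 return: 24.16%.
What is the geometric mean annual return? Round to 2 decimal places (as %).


Formula: Geometric mean = ((1+r1)*(1+r2))^(1/2) - 1
Product: (1 + 0.3729) * (1 + 0.2416) = 1.3729 * 1.2416 = 1.704593
Square root: 1.704593^0.5 = 1.3056
Geometric mean = 1.3056 - 1 = 0.3056
As percentage: 30.56%

30.56%


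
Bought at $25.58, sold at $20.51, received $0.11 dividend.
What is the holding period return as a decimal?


Formula: HPR = (P1 - P0 + D) / P0
Gain: $20.51 - $25.58 + $0.11 = -$4.96
HPR = -$4.96 / $25.58 = -0.1939

-0.1939


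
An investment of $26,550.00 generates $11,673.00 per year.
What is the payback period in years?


Formula: Payback = investment / annual cash flow
Substituting: Payback = $26,550.00 / $11,673.00
Payback = 2.2745 years

2.2745 years


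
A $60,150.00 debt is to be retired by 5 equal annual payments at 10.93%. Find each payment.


Formula: PMT = PV * r / (1 - (1+r)^(-n))
Denominator: 1 - (1 + 0.1093)^(-5) = 0.404674
Numerator: $60,150.00 * 0.1093 = 6574.395
PMT = 6574.395 / 0.404674 = $16,246.16

$16,246.16


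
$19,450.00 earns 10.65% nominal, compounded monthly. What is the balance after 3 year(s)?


Formula: FV = P * (1 + r/m)^(m*t)
Period rate: r/m = 0.1065 / 12 = 0.008875
Total periods: m*t = 12 * 3 = 36
Growth factor: (1 + 0.008875)^36 = 1.374501
FV = $19,450.00 * 1.374501 = $26,734.04

$26,734.04


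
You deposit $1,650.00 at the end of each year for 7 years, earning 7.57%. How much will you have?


Formula: FV = PMT * ((1+r)^n - 1) / r
Growth factor: (1 + 0.0757)^7 = 1.666626
Numerator: 1.666626 - 1 = 0.666626
FV = $1,650.00 * 0.666626 / 0.0757 = $14,530.16

$14,530.16


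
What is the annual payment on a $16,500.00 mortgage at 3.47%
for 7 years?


Formula: PMT = PV * r / (1 - (1+r)^(-n))
Denominator: 1 - (1 + 0.0347)^(-7) = 0.212412
Numerator: $16,500.00 * 0.0347 = 572.55
PMT = 572.55 / 0.212412 = $2,695.46

$2,695.46


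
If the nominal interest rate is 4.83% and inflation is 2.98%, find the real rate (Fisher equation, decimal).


Formula: (1 + r_real) = (1 + r_nom) / (1 + inflation)
Substituting: (1 + r_real) = 1.0483 / 1.0298
(1 + r_real) = 1.017965
r_real = 1.017965 - 1 = 0.017965

0.017965


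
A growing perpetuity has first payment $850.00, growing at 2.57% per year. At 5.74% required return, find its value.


Formula: PV = C / (r - g)
Spread: r - g = 0.0574 - 0.0257 = 0.0317
Substituting: PV = $850.00 / 0.0317
PV = $26,813.88

$26,813.88


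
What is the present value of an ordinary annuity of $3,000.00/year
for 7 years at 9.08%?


Formula: PV = PMT * (1 - (1+r)^(-n)) / r
Discount factor: (1 + 0.0908)^(-7) = 0.544232
Bracket: 1 - 0.544232 = 0.455768
PV = $3,000.00 * 0.455768 / 0.0908 = $15,058.41

$15,058.41


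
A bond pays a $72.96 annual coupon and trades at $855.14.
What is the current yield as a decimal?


Formula: Current yield = annual coupon / price
Substituting: CY = $72.96 / $855.14
CY = 0.085319

0.085319


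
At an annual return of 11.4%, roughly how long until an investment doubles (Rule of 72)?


Formula: Years ≈ 72 / r
Substituting: Years ≈ 72 / 11.4
Years ≈ 6.3

6.3 years


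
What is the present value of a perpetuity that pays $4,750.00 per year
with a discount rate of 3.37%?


Formula: PV = C / r
Substituting: PV = $4,750.00 / 0.0337
PV = $140,949.55

$140,949.55


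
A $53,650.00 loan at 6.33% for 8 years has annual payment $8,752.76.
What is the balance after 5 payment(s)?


Formula: Balance = PV*(1+r)^k - PMT*((1+r)^k - 1)/r
Growth: (1 + 0.0633)^5 = 1.359187
Accumulated factor: ((1+r)^k - 1)/r = 5.674353
Balance = $53,650.00 * 1.359187 - $8,752.76 * 5.674353
Balance = $23,254.11

$23,254.11


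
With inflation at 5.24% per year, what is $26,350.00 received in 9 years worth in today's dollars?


Formula: Real value = nominal / (1 + inflation)^years
Price level: (1 + 0.0524)^9 = 1.583535
Real value = $26,350.00 / 1.583535 = $16,639.99

$16,639.99


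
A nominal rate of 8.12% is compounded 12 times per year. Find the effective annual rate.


Formula: EAR = (1 + r/m)^m - 1
Period rate: r/m = 0.0812 / 12 = 0.006767
Compounding: (1 + 0.006767)^12 = 1.084291
EAR = 1.084291 - 1 = 0.084291

0.084291


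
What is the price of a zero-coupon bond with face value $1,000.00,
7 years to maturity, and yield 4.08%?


Formula: Price = FV / (1 + r)^n
Substituting: Price = $1,000.00 / (1 + 0.0408)^7
Discount factor: (1.0408)^7 = 1.323034
Price = $1,000.00 / 1.323034 = $755.84

$755.84


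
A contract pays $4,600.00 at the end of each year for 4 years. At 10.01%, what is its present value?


Formula: PV = PMT * (1 - (1+r)^(-n)) / r
Discount factor: (1 + 0.1001)^(-4) = 0.682765
Bracket: 1 - 0.682765 = 0.317235
PV = $4,600.00 * 0.317235 / 0.1001 = $14,578.23

$14,578.23
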